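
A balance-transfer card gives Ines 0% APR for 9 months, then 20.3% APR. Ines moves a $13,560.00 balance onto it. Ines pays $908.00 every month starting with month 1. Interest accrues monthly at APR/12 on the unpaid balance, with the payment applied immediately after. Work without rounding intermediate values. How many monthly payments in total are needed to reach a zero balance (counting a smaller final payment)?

16 payments

Promo months 1–9 at r₀ = 0%/12 = 0; months 10+ at r₁ = 20.3%/12 = 0.0169167.
After month 9 (no interest yet): B = $13,560.00 − 9·$908.00 = $5,388.00.
Then at r₁ with $908.00/mo: n₂ = −ln(1 − r₁·B/P)/ln(1+r₁) ≈ 6.31 → 7 more payments.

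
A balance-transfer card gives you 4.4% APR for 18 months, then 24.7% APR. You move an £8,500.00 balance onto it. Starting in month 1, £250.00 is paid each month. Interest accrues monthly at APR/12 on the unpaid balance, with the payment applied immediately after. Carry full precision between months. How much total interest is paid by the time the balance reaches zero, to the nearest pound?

£1,577

Promo months 1–18 at r₀ = 4.4%/12 = 0.00366667; months 19+ at r₁ = 24.7%/12 = 0.0205833.
After month 18: iterate B ← B·(1+r₀) − £250.00 for 18 months → £4,435.80.
Then at r₁ with £250.00/mo: n₂ = −ln(1 − r₁·B/P)/ln(1+r₁) ≈ 22.31 → 23 more payments.
Total paid = 40·£250.00 + £77.01 = £10,077.01; interest = £10,077.01 − £8,500.00 = £1,577.01.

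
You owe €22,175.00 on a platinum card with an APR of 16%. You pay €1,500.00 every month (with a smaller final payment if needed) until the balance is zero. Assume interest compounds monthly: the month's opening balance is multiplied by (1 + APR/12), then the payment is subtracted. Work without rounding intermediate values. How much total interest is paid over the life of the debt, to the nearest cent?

€2,689.85

Monthly rate r = 16%/12 = 1.33333% = 0.0133333.
Payoff takes n = ⌈−ln(1 − rB₀/P)/ln(1+r)⌉ = ⌈16.575⌉ = 17 payments; the last is €864.85.
Total paid = 16·€1,500.00 + €864.85 = €24,864.85.
Total interest = total paid − principal = €24,864.85 − €22,175.00 = €2,689.85.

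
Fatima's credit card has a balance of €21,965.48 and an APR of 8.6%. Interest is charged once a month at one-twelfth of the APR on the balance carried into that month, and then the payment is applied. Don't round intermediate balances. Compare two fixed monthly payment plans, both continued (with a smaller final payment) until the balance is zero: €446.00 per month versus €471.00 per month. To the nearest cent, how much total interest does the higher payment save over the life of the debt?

€358.50

Monthly rate r = 8.6%/12 = 0.716667% = 0.00716667.
At €446.00/mo: n = ⌈−ln(1 − rB₀/P)/ln(1+r)⌉ = 61 payments (last €429.60); total interest = total paid − €21,965.48 = €5,224.12.
At €471.00/mo: 57 payments (last €455.10); total interest €4,865.62.
Interest saved = €5,224.12 − €4,865.62 = €358.50.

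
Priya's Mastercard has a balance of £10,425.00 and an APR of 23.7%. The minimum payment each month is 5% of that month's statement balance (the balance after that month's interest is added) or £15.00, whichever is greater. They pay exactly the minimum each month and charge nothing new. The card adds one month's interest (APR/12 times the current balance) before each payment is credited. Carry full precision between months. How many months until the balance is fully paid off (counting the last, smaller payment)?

138 months

Monthly rate r = 23.7%/12 = 1.975% = 0.01975.
While 5% of the post-interest balance exceeds £15.00, each month B ← (B·(1+r))·(1 − 0.05), i.e. B shrinks by the factor (1+r)·0.95 = 0.96876.
This holds for months 1–113. Entering month 114 the balance is £288.82; 5% of the post-interest balance is now below £15.00, so the flat £15.00 minimum applies from here.
From month 114 a fixed £15.00 at rate r clears £288.82 in 25 more payments. Total: 113 + 25 = 138 months.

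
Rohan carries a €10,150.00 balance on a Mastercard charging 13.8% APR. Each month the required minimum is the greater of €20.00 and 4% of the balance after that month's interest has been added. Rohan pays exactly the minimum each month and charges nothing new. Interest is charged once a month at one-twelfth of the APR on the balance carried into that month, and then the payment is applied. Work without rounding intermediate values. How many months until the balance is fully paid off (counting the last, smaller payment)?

133 months

Monthly rate r = 13.8%/12 = 1.15% = 0.0115.
While 4% of the post-interest balance exceeds €20.00, each month B ← (B·(1+r))·(1 − 0.04), i.e. B shrinks by the factor (1+r)·0.96 = 0.97104.
This holds for months 1–103. Entering month 104 the balance is €491.91; 4% of the post-interest balance is now below €20.00, so the flat €20.00 minimum applies from here.
From month 104 a fixed €20.00 at rate r clears €491.91 in 30 more payments. Total: 103 + 30 = 133 months.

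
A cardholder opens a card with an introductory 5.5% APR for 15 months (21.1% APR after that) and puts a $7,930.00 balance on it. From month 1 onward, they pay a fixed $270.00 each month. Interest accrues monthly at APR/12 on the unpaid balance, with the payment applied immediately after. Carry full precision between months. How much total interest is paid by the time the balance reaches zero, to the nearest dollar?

$1,224

Promo months 1–15 at r₀ = 5.5%/12 = 0.00458333; months 16+ at r₁ = 21.1%/12 = 0.0175833.
After month 15: iterate B ← B·(1+r₀) − $270.00 for 15 months → $4,310.48.
Then at r₁ with $270.00/mo: n₂ = −ln(1 − r₁·B/P)/ln(1+r₁) ≈ 18.90 → 19 more payments.
Total paid = 33·$270.00 + $244.10 = $9,154.10; interest = $9,154.10 − $7,930.00 = $1,224.10.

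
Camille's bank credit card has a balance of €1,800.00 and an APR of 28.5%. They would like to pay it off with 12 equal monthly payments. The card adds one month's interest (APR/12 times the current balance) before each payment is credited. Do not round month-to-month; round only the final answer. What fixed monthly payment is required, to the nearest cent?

Monthly rate r = 28.5%/12 = 2.375% = 0.02375.
Level-payment amortization: P = B₀·r / (1 − (1+r)^(−n)) = 1800.00·0.02375 / (1 − 1.02375^(−12)).
Denominator 1 − (1+r)^(−12) = 0.245476062.
P = 42.75 / 0.245476062 ≈ 174.15.

€174.15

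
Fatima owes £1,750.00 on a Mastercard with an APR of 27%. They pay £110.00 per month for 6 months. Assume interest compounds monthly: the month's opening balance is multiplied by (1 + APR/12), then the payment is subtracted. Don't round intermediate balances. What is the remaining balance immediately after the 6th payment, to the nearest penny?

£1,301.69

Monthly rate r = 27%/12 = 2.25% = 0.0225.
Each month: B ← B·(1+r) − £110.00.
Month 1: interest £39.38; balance after payment £1,679.38.
Month 2: interest £37.79; balance after payment £1,607.16.
Month 3: interest £36.16; balance after payment £1,533.32.
Month 4: interest £34.50; balance after payment £1,457.82.
Month 5: interest £32.80; balance after payment £1,380.62.
Month 6: interest £31.06; balance after payment £1,301.69.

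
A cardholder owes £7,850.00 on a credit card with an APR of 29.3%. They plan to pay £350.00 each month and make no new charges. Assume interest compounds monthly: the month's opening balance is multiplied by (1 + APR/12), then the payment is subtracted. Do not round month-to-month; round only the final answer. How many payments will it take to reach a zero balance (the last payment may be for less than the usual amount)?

33 months

Monthly rate r = 29.3%/12 = 2.44167% = 0.0244167.
Recurrence: B ← B·(1+r) − £350.00.
Month 1: interest £191.67; balance after payment £7,691.67.
Month 2: interest £187.80; balance after payment £7,529.48.
Closed form: n = −ln(1 − rB₀/P)/ln(1+r) = −ln(0.45237)/ln(1.02442) ≈ 32.883, so the balance reaches zero during payment 33.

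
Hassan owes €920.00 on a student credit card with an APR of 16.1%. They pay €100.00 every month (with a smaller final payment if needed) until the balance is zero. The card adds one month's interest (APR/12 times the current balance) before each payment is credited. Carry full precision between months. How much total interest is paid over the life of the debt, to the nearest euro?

Monthly rate r = 16.1%/12 = 1.34167% = 0.0134167.
Payoff takes n = ⌈−ln(1 − rB₀/P)/ln(1+r)⌉ = ⌈9.885⌉ = 10 payments; the last is €88.57.
Total paid = 9·€100.00 + €88.57 = €988.57.
Total interest = total paid − principal = €988.57 − €920.00 = €68.57.

€69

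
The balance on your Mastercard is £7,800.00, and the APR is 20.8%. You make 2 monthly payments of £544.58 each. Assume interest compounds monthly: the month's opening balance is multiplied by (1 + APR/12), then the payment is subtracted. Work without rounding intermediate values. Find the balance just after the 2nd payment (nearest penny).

Monthly rate r = 20.8%/12 = 1.73333% = 0.0173333.
Each month: B ← B·(1+r) − £544.58.
Month 1: interest £135.20; balance after payment £7,390.62.
Month 2: interest £128.10; balance after payment £6,974.14.

£6,974.14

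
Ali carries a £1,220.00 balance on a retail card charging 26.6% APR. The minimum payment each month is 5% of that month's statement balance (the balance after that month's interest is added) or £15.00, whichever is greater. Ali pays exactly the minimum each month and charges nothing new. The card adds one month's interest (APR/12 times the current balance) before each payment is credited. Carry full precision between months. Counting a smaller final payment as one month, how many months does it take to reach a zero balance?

Monthly rate r = 26.6%/12 = 2.21667% = 0.0221667.
While 5% of the post-interest balance exceeds £15.00, each month B ← (B·(1+r))·(1 − 0.05), i.e. B shrinks by the factor (1+r)·0.95 = 0.97106.
This holds for months 1–49. Entering month 50 the balance is £289.32; 5% of the post-interest balance is now below £15.00, so the flat £15.00 minimum applies from here.
From month 50 a fixed £15.00 at rate r clears £289.32 in 26 more payments. Total: 49 + 26 = 75 months.

75 months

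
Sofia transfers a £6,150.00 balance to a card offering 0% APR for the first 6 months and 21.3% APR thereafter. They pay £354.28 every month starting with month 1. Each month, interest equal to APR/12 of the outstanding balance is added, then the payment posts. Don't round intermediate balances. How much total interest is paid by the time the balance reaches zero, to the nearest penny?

Promo months 1–6 at r₀ = 0%/12 = 0; months 7+ at r₁ = 21.3%/12 = 0.01775.
After month 6 (no interest yet): B = £6,150.00 − 6·£354.28 = £4,024.32.
Then at r₁ with £354.28/mo: n₂ = −ln(1 − r₁·B/P)/ln(1+r₁) ≈ 12.80 → 13 more payments.
Total paid = 18·£354.28 + £283.31 = £6,660.35; interest = £6,660.35 − £6,150.00 = £510.35.

£510.35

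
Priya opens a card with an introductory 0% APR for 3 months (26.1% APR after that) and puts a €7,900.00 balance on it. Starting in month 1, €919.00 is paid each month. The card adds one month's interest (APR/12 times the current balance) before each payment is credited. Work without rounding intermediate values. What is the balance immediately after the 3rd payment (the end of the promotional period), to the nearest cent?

Promo months 1–3 at r₀ = 0%/12 = 0; months 4+ at r₁ = 26.1%/12 = 0.02175.
After month 3 (no interest yet): B = €7,900.00 − 3·€919.00 = €5,143.00.

€5,143.00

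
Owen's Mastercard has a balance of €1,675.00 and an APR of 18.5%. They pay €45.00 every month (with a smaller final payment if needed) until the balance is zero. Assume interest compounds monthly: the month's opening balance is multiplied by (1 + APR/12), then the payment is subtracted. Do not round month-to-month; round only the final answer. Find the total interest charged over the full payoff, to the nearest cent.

Monthly rate r = 18.5%/12 = 1.54167% = 0.0154167.
Payoff takes n = ⌈−ln(1 − rB₀/P)/ln(1+r)⌉ = ⌈55.752⌉ = 56 payments; the last is €33.89.
Total paid = 55·€45.00 + €33.89 = €2,508.89.
Total interest = total paid − principal = €2,508.89 − €1,675.00 = €833.89.

€833.89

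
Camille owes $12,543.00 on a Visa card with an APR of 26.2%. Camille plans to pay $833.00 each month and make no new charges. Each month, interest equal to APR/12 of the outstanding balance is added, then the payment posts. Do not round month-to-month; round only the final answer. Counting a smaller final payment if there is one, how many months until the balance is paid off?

Monthly rate r = 26.2%/12 = 2.18333% = 0.0218333.
Recurrence: B ← B·(1+r) − $833.00.
Month 1: interest $273.86; balance after payment $11,983.86.
Month 2: interest $261.65; balance after payment $11,412.50.
Closed form: n = −ln(1 − rB₀/P)/ln(1+r) = −ln(0.67124)/ln(1.02183) ≈ 18.456, so the balance reaches zero during payment 19.

19 payments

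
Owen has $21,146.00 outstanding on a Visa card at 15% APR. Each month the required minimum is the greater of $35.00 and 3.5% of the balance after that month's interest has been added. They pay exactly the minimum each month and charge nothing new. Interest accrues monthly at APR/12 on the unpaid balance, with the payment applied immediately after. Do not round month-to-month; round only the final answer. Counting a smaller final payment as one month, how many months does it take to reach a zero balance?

168 months

Monthly rate r = 15%/12 = 1.25% = 0.0125.
While 3.5% of the post-interest balance exceeds $35.00, each month B ← (B·(1+r))·(1 − 0.035), i.e. B shrinks by the factor (1+r)·0.965 = 0.97706.
This holds for months 1–133. Entering month 134 the balance is $965.83; 3.5% of the post-interest balance is now below $35.00, so the flat $35.00 minimum applies from here.
From month 134 a fixed $35.00 at rate r clears $965.83 in 35 more payments. Total: 133 + 35 = 168 months.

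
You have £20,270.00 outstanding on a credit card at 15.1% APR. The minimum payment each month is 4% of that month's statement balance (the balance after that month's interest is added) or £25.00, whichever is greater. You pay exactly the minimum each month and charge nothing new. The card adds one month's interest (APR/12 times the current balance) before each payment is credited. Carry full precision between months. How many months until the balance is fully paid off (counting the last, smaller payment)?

154 months

Monthly rate r = 15.1%/12 = 1.25833% = 0.0125833.
While 4% of the post-interest balance exceeds £25.00, each month B ← (B·(1+r))·(1 − 0.04), i.e. B shrinks by the factor (1+r)·0.96 = 0.97208.
This holds for months 1–124. Entering month 125 the balance is £605.21; 4% of the post-interest balance is now below £25.00, so the flat £25.00 minimum applies from here.
From month 125 a fixed £25.00 at rate r clears £605.21 in 30 more payments. Total: 124 + 30 = 154 months.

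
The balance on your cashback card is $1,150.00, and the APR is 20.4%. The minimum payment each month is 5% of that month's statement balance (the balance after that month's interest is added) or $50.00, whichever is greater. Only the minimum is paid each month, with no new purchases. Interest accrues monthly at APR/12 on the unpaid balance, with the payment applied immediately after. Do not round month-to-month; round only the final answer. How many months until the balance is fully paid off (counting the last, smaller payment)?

Monthly rate r = 20.4%/12 = 1.7% = 0.017.
While 5% of the post-interest balance exceeds $50.00, each month B ← (B·(1+r))·(1 − 0.05), i.e. B shrinks by the factor (1+r)·0.95 = 0.96615.
This holds for months 1–5. Entering month 6 the balance is $968.10; 5% of the post-interest balance is now below $50.00, so the flat $50.00 minimum applies from here.
From month 6 a fixed $50.00 at rate r clears $968.10 in 24 more payments. Total: 5 + 24 = 29 months.

29 months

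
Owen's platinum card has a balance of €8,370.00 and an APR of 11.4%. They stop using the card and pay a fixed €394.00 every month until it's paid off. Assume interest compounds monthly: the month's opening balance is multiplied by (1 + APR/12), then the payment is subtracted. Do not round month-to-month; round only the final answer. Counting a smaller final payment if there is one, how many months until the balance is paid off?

Monthly rate r = 11.4%/12 = 0.95% = 0.0095.
Recurrence: B ← B·(1+r) − €394.00.
Month 1: interest €79.52; balance after payment €8,055.51.
Month 2: interest €76.53; balance after payment €7,738.04.
Closed form: n = −ln(1 − rB₀/P)/ln(1+r) = −ln(0.79819)/ln(1.0095) ≈ 23.840, so the balance reaches zero during payment 24.

24 months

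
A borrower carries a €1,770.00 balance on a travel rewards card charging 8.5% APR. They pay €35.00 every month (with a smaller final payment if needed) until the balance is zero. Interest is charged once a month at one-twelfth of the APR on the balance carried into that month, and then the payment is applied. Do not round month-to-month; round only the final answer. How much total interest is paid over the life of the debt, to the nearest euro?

€429

Monthly rate r = 8.5%/12 = 0.708333% = 0.00708333.
Payoff takes n = ⌈−ln(1 − rB₀/P)/ln(1+r)⌉ = ⌈62.833⌉ = 63 payments; the last is €29.19.
Total paid = 62·€35.00 + €29.19 = €2,199.19.
Total interest = total paid − principal = €2,199.19 − €1,770.00 = €429.19.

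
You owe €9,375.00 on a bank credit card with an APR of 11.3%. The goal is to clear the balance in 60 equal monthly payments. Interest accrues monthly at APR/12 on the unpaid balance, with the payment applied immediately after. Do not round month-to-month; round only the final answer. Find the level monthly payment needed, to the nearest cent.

€205.24

Monthly rate r = 11.3%/12 = 0.941667% = 0.00941667.
Level-payment amortization: P = B₀·r / (1 − (1+r)^(−n)) = 9375.00·0.00941667 / (1 − 1.00942^(−60)).
Denominator 1 − (1+r)^(−60) = 0.430135334.
P = 88.2812 / 0.430135334 ≈ 205.24.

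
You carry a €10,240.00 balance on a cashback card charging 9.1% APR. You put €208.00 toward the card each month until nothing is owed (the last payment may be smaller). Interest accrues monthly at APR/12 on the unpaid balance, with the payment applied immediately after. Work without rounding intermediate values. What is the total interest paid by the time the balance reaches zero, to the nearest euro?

Monthly rate r = 9.1%/12 = 0.758333% = 0.00758333.
Payoff takes n = ⌈−ln(1 − rB₀/P)/ln(1+r)⌉ = ⌈61.861⌉ = 62 payments; the last is €179.12.
Total paid = 61·€208.00 + €179.12 = €12,867.12.
Total interest = total paid − principal = €12,867.12 − €10,240.00 = €2,627.12.

€2,627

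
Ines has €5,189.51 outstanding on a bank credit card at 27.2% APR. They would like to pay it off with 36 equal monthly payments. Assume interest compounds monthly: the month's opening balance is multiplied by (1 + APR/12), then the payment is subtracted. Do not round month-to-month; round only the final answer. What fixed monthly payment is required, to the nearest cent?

Monthly rate r = 27.2%/12 = 2.26667% = 0.0226667.
Level-payment amortization: P = B₀·r / (1 − (1+r)^(−n)) = 5189.51·0.0226667 / (1 − 1.02267^(−36)).
Denominator 1 − (1+r)^(−36) = 0.55375601.
P = 117.629 / 0.55375601 ≈ 212.42.

€212.42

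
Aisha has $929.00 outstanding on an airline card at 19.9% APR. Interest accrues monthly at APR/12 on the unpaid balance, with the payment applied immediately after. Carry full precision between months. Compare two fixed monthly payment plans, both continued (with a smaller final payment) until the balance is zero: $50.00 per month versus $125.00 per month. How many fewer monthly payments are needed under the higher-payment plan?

Monthly rate r = 19.9%/12 = 1.65833% = 0.0165833.
At $50.00/mo: n = ⌈−ln(1 − rB₀/P)/ln(1+r)⌉ = 23 payments (last $19.86); total interest = total paid − $929.00 = $190.86.
At $125.00/mo: 8 payments (last $124.64); total interest $70.64.
Payments saved = 23 − 8 = 15.

15 fewer payments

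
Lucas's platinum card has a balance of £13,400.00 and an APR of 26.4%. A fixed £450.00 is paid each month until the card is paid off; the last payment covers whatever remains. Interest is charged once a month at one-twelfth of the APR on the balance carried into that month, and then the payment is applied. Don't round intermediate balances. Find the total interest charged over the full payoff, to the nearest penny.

Monthly rate r = 26.4%/12 = 2.2% = 0.022.
Payoff takes n = ⌈−ln(1 − rB₀/P)/ln(1+r)⌉ = ⌈48.918⌉ = 49 payments; the last is £413.56.
Total paid = 48·£450.00 + £413.56 = £22,013.56.
Total interest = total paid − principal = £22,013.56 − £13,400.00 = £8,613.56.

£8,613.56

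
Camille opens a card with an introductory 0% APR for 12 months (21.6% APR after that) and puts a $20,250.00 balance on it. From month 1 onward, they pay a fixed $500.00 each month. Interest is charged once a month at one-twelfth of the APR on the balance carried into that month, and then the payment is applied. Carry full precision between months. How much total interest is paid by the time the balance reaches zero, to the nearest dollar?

$5,916

Promo months 1–12 at r₀ = 0%/12 = 0; months 13+ at r₁ = 21.6%/12 = 0.018.
After month 12 (no interest yet): B = $20,250.00 − 12·$500.00 = $14,250.00.
Then at r₁ with $500.00/mo: n₂ = −ln(1 − r₁·B/P)/ln(1+r₁) ≈ 40.33 → 41 more payments.
Total paid = 52·$500.00 + $166.19 = $26,166.19; interest = $26,166.19 − $20,250.00 = $5,916.19.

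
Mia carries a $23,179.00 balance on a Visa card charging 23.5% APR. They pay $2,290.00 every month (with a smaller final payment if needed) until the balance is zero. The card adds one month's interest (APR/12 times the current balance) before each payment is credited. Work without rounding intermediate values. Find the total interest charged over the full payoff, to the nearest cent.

Monthly rate r = 23.5%/12 = 1.95833% = 0.0195833.
Payoff takes n = ⌈−ln(1 − rB₀/P)/ln(1+r)⌉ = ⌈11.391⌉ = 12 payments; the last is $900.98.
Total paid = 11·$2,290.00 + $900.98 = $26,090.98.
Total interest = total paid − principal = $26,090.98 − $23,179.00 = $2,911.98.

$2,911.98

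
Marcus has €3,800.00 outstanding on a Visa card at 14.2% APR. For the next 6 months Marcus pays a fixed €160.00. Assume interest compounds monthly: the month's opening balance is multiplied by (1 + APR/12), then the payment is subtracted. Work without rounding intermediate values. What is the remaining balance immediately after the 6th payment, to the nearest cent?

€3,089.06

Monthly rate r = 14.2%/12 = 1.18333% = 0.0118333.
Each month: B ← B·(1+r) − €160.00.
Month 1: interest €44.97; balance after payment €3,684.97.
Month 2: interest €43.61; balance after payment €3,568.57.
Month 3: interest €42.23; balance after payment €3,450.80.
Month 4: interest €40.83; balance after payment €3,331.63.
Month 5: interest €39.42; balance after payment €3,211.06.
Month 6: interest €38.00; balance after payment €3,089.06.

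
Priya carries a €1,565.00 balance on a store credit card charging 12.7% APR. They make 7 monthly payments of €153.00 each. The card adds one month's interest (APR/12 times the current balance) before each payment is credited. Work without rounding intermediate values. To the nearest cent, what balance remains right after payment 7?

€579.08

Monthly rate r = 12.7%/12 = 1.05833% = 0.0105833.
Each month: B ← B·(1+r) − €153.00.
Month 1: interest €16.56; balance after payment €1,428.56.
Month 2: interest €15.12; balance after payment €1,290.68.
Month 3: interest €13.66; balance after payment €1,151.34.
Month 4: interest €12.19; balance after payment €1,010.53.
Month 5: interest €10.69; balance after payment €868.22.
Month 6: interest €9.19; balance after payment €724.41.
Month 7: interest €7.67; balance after payment €579.08.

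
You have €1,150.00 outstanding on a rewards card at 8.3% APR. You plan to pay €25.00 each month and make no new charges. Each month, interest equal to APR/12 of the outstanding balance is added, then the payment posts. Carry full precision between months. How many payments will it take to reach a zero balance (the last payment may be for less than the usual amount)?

56 payments

Monthly rate r = 8.3%/12 = 0.691667% = 0.00691667.
Recurrence: B ← B·(1+r) − €25.00.
Month 1: interest €7.95; balance after payment €1,132.95.
Month 2: interest €7.84; balance after payment €1,115.79.
Closed form: n = −ln(1 − rB₀/P)/ln(1+r) = −ln(0.68183)/ln(1.00692) ≈ 55.560, so the balance reaches zero during payment 56.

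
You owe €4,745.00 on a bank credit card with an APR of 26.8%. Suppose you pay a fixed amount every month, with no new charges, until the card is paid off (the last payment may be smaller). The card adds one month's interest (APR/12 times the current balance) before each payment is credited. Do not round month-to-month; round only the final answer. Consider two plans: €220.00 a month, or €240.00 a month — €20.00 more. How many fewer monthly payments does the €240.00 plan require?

3 fewer payments

Monthly rate r = 26.8%/12 = 2.23333% = 0.0223333.
At €220.00/mo: n = ⌈−ln(1 − rB₀/P)/ln(1+r)⌉ = 30 payments (last €166.19); total interest = total paid − €4,745.00 = €1,801.19.
At €240.00/mo: 27 payments (last €90.92); total interest €1,585.92.
Payments saved = 30 − 27 = 3.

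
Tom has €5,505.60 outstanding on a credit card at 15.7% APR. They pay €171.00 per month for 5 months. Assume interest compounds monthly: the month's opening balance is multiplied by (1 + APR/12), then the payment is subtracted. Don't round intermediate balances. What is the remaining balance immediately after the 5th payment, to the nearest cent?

Monthly rate r = 15.7%/12 = 1.30833% = 0.0130833.
Each month: B ← B·(1+r) − €171.00.
Month 1: interest €72.03; balance after payment €5,406.63.
Month 2: interest €70.74; balance after payment €5,306.37.
Month 3: interest €69.42; balance after payment €5,204.79.
Month 4: interest €68.10; balance after payment €5,101.89.
Month 5: interest €66.75; balance after payment €4,997.64.

€4,997.64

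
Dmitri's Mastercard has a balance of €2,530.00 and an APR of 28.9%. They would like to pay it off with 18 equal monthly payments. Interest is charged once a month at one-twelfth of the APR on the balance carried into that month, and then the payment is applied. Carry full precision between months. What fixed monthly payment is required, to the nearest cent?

Monthly rate r = 28.9%/12 = 2.40833% = 0.0240833.
Level-payment amortization: P = B₀·r / (1 − (1+r)^(−n)) = 2530.00·0.0240833 / (1 − 1.02408^(−18)).
Denominator 1 − (1+r)^(−18) = 0.34842467.
P = 60.9308 / 0.34842467 ≈ 174.88.

€174.88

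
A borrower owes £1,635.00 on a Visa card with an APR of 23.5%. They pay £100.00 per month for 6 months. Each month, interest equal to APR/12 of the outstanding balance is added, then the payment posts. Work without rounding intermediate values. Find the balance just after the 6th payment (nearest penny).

Monthly rate r = 23.5%/12 = 1.95833% = 0.0195833.
Each month: B ← B·(1+r) − £100.00.
Month 1: interest £32.02; balance after payment £1,567.02.
Month 2: interest £30.69; balance after payment £1,497.71.
Month 3: interest £29.33; balance after payment £1,427.04.
Month 4: interest £27.95; balance after payment £1,354.98.
Month 5: interest £26.54; balance after payment £1,281.52.
Month 6: interest £25.10; balance after payment £1,206.61.

£1,206.61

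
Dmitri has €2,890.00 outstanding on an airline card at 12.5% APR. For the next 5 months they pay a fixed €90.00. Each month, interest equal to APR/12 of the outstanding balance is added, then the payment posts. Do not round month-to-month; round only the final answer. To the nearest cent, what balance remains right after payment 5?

€2,584.22

Monthly rate r = 12.5%/12 = 1.04167% = 0.0104167.
Each month: B ← B·(1+r) − €90.00.
Month 1: interest €30.10; balance after payment €2,830.10.
Month 2: interest €29.48; balance after payment €2,769.58.
Month 3: interest €28.85; balance after payment €2,708.43.
Month 4: interest €28.21; balance after payment €2,646.65.
Month 5: interest €27.57; balance after payment €2,584.22.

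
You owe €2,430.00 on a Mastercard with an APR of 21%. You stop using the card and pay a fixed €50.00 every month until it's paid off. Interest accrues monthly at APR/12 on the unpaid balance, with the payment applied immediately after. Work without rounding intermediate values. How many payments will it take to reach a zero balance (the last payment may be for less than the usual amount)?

Monthly rate r = 21%/12 = 1.75% = 0.0175.
Recurrence: B ← B·(1+r) − €50.00.
Month 1: interest €42.53; balance after payment €2,422.53.
Month 2: interest €42.39; balance after payment €2,414.92.
Closed form: n = −ln(1 − rB₀/P)/ln(1+r) = −ln(0.1495)/ln(1.0175) ≈ 109.545, so the balance reaches zero during payment 110.

110 payments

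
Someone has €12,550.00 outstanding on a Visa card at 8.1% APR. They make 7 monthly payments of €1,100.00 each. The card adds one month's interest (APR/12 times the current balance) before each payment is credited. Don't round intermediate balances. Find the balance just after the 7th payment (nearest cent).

Monthly rate r = 8.1%/12 = 0.675% = 0.00675.
Each month: B ← B·(1+r) − €1,100.00.
Month 1: interest €84.71; balance after payment €11,534.71.
Month 2: interest €77.86; balance after payment €10,512.57.
Month 3: interest €70.96; balance after payment €9,483.53.
Month 4: interest €64.01; balance after payment €8,447.55.
Month 5: interest €57.02; balance after payment €7,404.57.
Month 6: interest €49.98; balance after payment €6,354.55.
Month 7: interest €42.89; balance after payment €5,297.44.

€5,297.44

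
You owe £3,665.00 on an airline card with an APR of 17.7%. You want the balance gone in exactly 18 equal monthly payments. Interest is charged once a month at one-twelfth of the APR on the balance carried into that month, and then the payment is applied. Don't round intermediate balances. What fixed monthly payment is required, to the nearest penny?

£233.32

Monthly rate r = 17.7%/12 = 1.475% = 0.01475.
Level-payment amortization: P = B₀·r / (1 − (1+r)^(−n)) = 3665.00·0.01475 / (1 − 1.01475^(−18)).
Denominator 1 − (1+r)^(−18) = 0.231689232.
P = 54.0587 / 0.231689232 ≈ 233.32.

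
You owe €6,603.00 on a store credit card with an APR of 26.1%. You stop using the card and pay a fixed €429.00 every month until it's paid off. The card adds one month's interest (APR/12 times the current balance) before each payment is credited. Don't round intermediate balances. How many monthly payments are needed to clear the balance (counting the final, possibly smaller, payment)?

19 payments

Monthly rate r = 26.1%/12 = 2.175% = 0.02175.
Recurrence: B ← B·(1+r) − €429.00.
Month 1: interest €143.62; balance after payment €6,317.62.
Month 2: interest €137.41; balance after payment €6,026.02.
Closed form: n = −ln(1 − rB₀/P)/ln(1+r) = −ln(0.66523)/ln(1.02175) ≈ 18.944, so the balance reaches zero during payment 19.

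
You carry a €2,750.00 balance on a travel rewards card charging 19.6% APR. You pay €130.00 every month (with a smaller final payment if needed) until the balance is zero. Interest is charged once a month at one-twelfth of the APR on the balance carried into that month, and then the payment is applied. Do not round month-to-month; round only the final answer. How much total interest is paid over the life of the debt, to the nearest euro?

Monthly rate r = 19.6%/12 = 1.63333% = 0.0163333.
Payoff takes n = ⌈−ln(1 − rB₀/P)/ln(1+r)⌉ = ⌈26.165⌉ = 27 payments; the last is €21.55.
Total paid = 26·€130.00 + €21.55 = €3,401.55.
Total interest = total paid − principal = €3,401.55 − €2,750.00 = €651.55.

€652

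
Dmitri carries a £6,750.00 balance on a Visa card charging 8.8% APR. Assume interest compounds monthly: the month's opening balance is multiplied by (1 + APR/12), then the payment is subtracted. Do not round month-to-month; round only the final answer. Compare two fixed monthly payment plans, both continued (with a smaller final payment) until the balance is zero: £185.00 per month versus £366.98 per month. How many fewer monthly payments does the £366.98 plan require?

Monthly rate r = 8.8%/12 = 0.733333% = 0.00733333.
At £185.00/mo: n = ⌈−ln(1 − rB₀/P)/ln(1+r)⌉ = 43 payments (last £114.30); total interest = total paid − £6,750.00 = £1,134.30.
At £366.98/mo: 20 payments (last £304.94); total interest £527.56.
Payments saved = 43 − 20 = 23.

23 fewer payments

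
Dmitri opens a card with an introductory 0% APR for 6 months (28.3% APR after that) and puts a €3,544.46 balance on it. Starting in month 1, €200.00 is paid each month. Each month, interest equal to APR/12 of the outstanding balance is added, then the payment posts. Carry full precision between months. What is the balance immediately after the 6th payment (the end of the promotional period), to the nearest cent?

Promo months 1–6 at r₀ = 0%/12 = 0; months 7+ at r₁ = 28.3%/12 = 0.0235833.
After month 6 (no interest yet): B = €3,544.46 − 6·€200.00 = €2,344.46.

€2,344.46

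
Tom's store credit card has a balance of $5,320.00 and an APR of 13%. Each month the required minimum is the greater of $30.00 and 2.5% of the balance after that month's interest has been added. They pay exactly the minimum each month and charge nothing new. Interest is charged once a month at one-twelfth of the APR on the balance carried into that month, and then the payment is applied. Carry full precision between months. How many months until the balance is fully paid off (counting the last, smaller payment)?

Monthly rate r = 13%/12 = 1.08333% = 0.0108333.
While 2.5% of the post-interest balance exceeds $30.00, each month B ← (B·(1+r))·(1 − 0.025), i.e. B shrinks by the factor (1+r)·0.975 = 0.98556.
This holds for months 1–104. Entering month 105 the balance is $1,172.37; 2.5% of the post-interest balance is now below $30.00, so the flat $30.00 minimum applies from here.
From month 105 a fixed $30.00 at rate r clears $1,172.37 in 52 more payments. Total: 104 + 52 = 156 months.

156 months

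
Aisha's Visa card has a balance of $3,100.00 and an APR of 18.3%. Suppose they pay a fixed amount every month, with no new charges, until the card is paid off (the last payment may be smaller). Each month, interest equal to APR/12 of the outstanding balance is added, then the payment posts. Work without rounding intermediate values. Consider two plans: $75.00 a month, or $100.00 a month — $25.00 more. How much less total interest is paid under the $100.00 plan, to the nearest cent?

$702.20

Monthly rate r = 18.3%/12 = 1.525% = 0.01525.
At $75.00/mo: n = ⌈−ln(1 − rB₀/P)/ln(1+r)⌉ = 66 payments (last $56.53); total interest = total paid − $3,100.00 = $1,831.53.
At $100.00/mo: 43 payments (last $29.33); total interest $1,129.33.
Interest saved = $1,831.53 − $1,129.33 = $702.20.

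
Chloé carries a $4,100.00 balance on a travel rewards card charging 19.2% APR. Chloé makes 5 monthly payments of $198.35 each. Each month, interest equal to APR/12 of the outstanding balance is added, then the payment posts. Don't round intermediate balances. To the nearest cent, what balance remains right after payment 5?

$3,414.67

Monthly rate r = 19.2%/12 = 1.6% = 0.016.
Each month: B ← B·(1+r) − $198.35.
Month 1: interest $65.60; balance after payment $3,967.25.
Month 2: interest $63.48; balance after payment $3,832.38.
Month 3: interest $61.32; balance after payment $3,695.34.
Month 4: interest $59.13; balance after payment $3,556.12.
Month 5: interest $56.90; balance after payment $3,414.67.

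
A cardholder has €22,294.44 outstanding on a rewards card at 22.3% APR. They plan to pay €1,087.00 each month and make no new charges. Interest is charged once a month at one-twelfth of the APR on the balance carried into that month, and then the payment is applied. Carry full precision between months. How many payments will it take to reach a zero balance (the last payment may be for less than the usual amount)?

Monthly rate r = 22.3%/12 = 1.85833% = 0.0185833.
Recurrence: B ← B·(1+r) − €1,087.00.
Month 1: interest €414.31; balance after payment €21,621.75.
Month 2: interest €401.80; balance after payment €20,936.55.
Closed form: n = −ln(1 − rB₀/P)/ln(1+r) = −ln(0.61885)/ln(1.01858) ≈ 26.063, so the balance reaches zero during payment 27.

27 payments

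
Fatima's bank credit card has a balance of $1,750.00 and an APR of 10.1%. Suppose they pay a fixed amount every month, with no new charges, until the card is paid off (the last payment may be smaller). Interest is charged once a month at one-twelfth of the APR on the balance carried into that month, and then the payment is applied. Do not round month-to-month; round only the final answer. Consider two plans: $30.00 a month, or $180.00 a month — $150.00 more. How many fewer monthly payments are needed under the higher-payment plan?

70 fewer payments

Monthly rate r = 10.1%/12 = 0.841667% = 0.00841667.
At $30.00/mo: n = ⌈−ln(1 − rB₀/P)/ln(1+r)⌉ = 81 payments (last $16.99); total interest = total paid − $1,750.00 = $666.99.
At $180.00/mo: 11 payments (last $33.55); total interest $83.55.
Payments saved = 81 − 11 = 70.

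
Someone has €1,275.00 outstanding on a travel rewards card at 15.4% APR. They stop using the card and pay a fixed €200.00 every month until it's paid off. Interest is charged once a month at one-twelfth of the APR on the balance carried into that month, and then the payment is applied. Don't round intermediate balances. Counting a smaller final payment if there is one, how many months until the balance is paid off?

Monthly rate r = 15.4%/12 = 1.28333% = 0.0128333.
Recurrence: B ← B·(1+r) − €200.00.
Month 1: interest €16.36; balance after payment €1,091.36.
Month 2: interest €14.01; balance after payment €905.37.
Closed form: n = −ln(1 − rB₀/P)/ln(1+r) = −ln(0.91819)/ln(1.01283) ≈ 6.694, so the balance reaches zero during payment 7.

7 payments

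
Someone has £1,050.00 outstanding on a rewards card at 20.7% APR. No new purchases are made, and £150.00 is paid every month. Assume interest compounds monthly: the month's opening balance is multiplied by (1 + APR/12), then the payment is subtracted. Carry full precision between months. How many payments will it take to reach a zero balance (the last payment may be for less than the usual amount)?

8 payments

Monthly rate r = 20.7%/12 = 1.725% = 0.01725.
Recurrence: B ← B·(1+r) − £150.00.
Month 1: interest £18.11; balance after payment £918.11.
Month 2: interest £15.84; balance after payment £783.95.
Closed form: n = −ln(1 − rB₀/P)/ln(1+r) = −ln(0.87925)/ln(1.01725) ≈ 7.524, so the balance reaches zero during payment 8.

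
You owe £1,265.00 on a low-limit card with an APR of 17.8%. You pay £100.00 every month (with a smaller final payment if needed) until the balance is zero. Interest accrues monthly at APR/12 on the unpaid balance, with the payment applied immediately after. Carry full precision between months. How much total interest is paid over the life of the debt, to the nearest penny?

£146.43

Monthly rate r = 17.8%/12 = 1.48333% = 0.0148333.
Payoff takes n = ⌈−ln(1 − rB₀/P)/ln(1+r)⌉ = ⌈14.114⌉ = 15 payments; the last is £11.43.
Total paid = 14·£100.00 + £11.43 = £1,411.43.
Total interest = total paid − principal = £1,411.43 − £1,265.00 = £146.43.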